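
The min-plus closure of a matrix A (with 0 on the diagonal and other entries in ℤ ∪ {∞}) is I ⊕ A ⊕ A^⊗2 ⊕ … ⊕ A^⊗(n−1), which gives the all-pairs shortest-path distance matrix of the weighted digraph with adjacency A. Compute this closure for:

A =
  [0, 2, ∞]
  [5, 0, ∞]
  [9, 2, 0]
Closure =
  [0, 2, ∞]
  [5, 0, ∞]
  [7, 2, 0]

This is the Floyd-Warshall all-pairs shortest-path computation. For each intermediate vertex k = 0, 1, …, 2, update dist[i][j] ← min(dist[i][j], dist[i][k] + dist[k][j]). The final matrix gives, for each (i, j), the minimum total weight of any directed path from i to j (possibly empty when i = j).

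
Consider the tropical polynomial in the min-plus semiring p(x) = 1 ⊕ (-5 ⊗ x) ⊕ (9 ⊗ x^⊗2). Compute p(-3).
p(-3) = -8

A tropical monomial a ⊗ x^⊗i evaluates to a + i · x. Evaluating each term at x = -3:
  Term 0 contributes 1 + 0 · -3 = 1
  Term 1 contributes -5 + 1 · -3 = -8
  Term 2 contributes 9 + 2 · -3 = 3
p(-3) = ⊕ of these = min[1, -8, 3] = -8.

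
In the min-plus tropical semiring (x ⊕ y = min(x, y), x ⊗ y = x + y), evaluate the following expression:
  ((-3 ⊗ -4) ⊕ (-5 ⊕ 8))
((-3 ⊗ -4) ⊕ (-5 ⊕ 8)) = -7

Expand innermost to outermost. Recall ⊕ takes the minimum of its arguments and ⊗ takes their sum. Working out the expression ((-3 ⊗ -4) ⊕ (-5 ⊕ 8)) gives -7.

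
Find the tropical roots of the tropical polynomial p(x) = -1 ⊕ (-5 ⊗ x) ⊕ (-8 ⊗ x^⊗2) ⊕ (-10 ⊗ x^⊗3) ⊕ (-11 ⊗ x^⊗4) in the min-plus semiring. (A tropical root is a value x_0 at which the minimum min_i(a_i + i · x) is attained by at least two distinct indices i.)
Roots: {1, 2, 3, 4}

Each tropical root is a break point of the lower envelope of the lines y = a_i + i · x (there are 5 lines, with slopes 0, 1, ..., 4). Only the lines that attain the minimum somewhere contribute to roots; other lines are dominated. Here the surviving (envelope) indices are i = 4, i = 3, i = 2, i = 1, i = 0.
Intersections between consecutive envelope lines give the roots: for adjacent envelope indices i < j the intersection is x = (a_i − a_j) / (j − i). Reading off the sorted break points: {1, 2, 3, 4}.
Verification: at each break x_0, at least two indices attain the minimum of min_i(a_i + i · x_0).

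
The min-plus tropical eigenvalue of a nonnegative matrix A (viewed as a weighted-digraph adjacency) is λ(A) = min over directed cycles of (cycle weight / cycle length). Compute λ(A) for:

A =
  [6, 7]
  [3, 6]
λ(A) = 5

Enumerate directed cycles and compute their means (weight / length). Sample:
  cycle 0 → 0: weight = 6, length = 1, mean = 6/1 ≈ 6.000
  cycle 1 → 1: weight = 6, length = 1, mean = 6/1 ≈ 6.000
  cycle 0 → 1 → 0: weight = 10, length = 2, mean = 10/2 ≈ 5.000
  cycle 1 → 0 → 1: weight = 10, length = 2, mean = 10/2 ≈ 5.000
Minimum mean = 5.000, attained e.g. along the cycle 0 → 1 → 0 with weight 10 and length 2. So λ(A) = 10/2 = 5.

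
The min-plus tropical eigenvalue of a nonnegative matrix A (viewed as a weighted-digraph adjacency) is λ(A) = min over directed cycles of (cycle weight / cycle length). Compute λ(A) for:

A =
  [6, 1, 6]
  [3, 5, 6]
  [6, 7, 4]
λ(A) = 2

Enumerate directed cycles and compute their means (weight / length). Sample:
  cycle 0 → 0: weight = 6, length = 1, mean = 6/1 ≈ 6.000
  cycle 1 → 1: weight = 5, length = 1, mean = 5/1 ≈ 5.000
  cycle 2 → 2: weight = 4, length = 1, mean = 4/1 ≈ 4.000
  cycle 0 → 1 → 0: weight = 4, length = 2, mean = 4/2 ≈ 2.000
  cycle 0 → 2 → 0: weight = 12, length = 2, mean = 12/2 ≈ 6.000
  cycle 1 → 0 → 1: weight = 4, length = 2, mean = 4/2 ≈ 2.000
Minimum mean = 2.000, attained e.g. along the cycle 0 → 1 → 0 with weight 4 and length 2. So λ(A) = 4/2 = 2.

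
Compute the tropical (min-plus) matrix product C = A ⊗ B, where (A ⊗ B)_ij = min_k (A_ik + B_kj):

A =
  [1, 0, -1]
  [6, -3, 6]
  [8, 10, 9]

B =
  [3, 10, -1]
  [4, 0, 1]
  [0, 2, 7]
A ⊗ B =
  [-1, 0, 0]
  [1, -3, -2]
  [9, 10, 7]

Apply the min-plus product entry-by-entry:
  C[0][0] = min over k of (A[0][0] + B[0][0] = 1 + 3 = 4, A[0][1] + B[1][0] = 0 + 4 = 4, A[0][2] + B[2][0] = -1 + 0 = -1) = -1 (attained at k = 2)
  C[0][1] = min over k of (A[0][0] + B[0][1] = 1 + 10 = 11, A[0][1] + B[1][1] = 0 + 0 = 0, A[0][2] + B[2][1] = -1 + 2 = 1) = 0 (attained at k = 1)
  C[0][2] = min over k of (A[0][0] + B[0][2] = 1 + -1 = 0, A[0][1] + B[1][2] = 0 + 1 = 1, A[0][2] + B[2][2] = -1 + 7 = 6) = 0 (attained at k = 0)
  C[1][0] = min over k of (A[1][0] + B[0][0] = 6 + 3 = 9, A[1][1] + B[1][0] = -3 + 4 = 1, A[1][2] + B[2][0] = 6 + 0 = 6) = 1 (attained at k = 1)
  C[1][1] = min over k of (A[1][0] + B[0][1] = 6 + 10 = 16, A[1][1] + B[1][1] = -3 + 0 = -3, A[1][2] + B[2][1] = 6 + 2 = 8) = -3 (attained at k = 1)
  C[1][2] = min over k of (A[1][0] + B[0][2] = 6 + -1 = 5, A[1][1] + B[1][2] = -3 + 1 = -2, A[1][2] + B[2][2] = 6 + 7 = 13) = -2 (attained at k = 1)
  C[2][0] = min over k of (A[2][0] + B[0][0] = 8 + 3 = 11, A[2][1] + B[1][0] = 10 + 4 = 14, A[2][2] + B[2][0] = 9 + 0 = 9) = 9 (attained at k = 2)
  C[2][1] = min over k of (A[2][0] + B[0][1] = 8 + 10 = 18, A[2][1] + B[1][1] = 10 + 0 = 10, A[2][2] + B[2][1] = 9 + 2 = 11) = 10 (attained at k = 1)
  C[2][2] = min over k of (A[2][0] + B[0][2] = 8 + -1 = 7, A[2][1] + B[1][2] = 10 + 1 = 11, A[2][2] + B[2][2] = 9 + 7 = 16) = 7 (attained at k = 0)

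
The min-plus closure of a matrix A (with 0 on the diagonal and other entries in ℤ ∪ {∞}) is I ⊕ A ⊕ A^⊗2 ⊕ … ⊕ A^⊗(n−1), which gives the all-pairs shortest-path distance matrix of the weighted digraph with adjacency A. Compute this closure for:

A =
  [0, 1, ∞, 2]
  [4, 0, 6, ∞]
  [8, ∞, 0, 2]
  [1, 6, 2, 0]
Closure =
  [0, 1, 4, 2]
  [4, 0, 6, 6]
  [3, 4, 0, 2]
  [1, 2, 2, 0]

This is the Floyd-Warshall all-pairs shortest-path computation. For each intermediate vertex k = 0, 1, …, 3, update dist[i][j] ← min(dist[i][j], dist[i][k] + dist[k][j]). The final matrix gives, for each (i, j), the minimum total weight of any directed path from i to j (possibly empty when i = j).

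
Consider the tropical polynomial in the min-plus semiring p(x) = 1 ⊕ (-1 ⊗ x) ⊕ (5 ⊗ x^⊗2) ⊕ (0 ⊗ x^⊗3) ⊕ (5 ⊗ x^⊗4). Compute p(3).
p(3) = 1

A tropical monomial a ⊗ x^⊗i evaluates to a + i · x. Evaluating each term at x = 3:
  Term 0 contributes 1 + 0 · 3 = 1
  Term 1 contributes -1 + 1 · 3 = 2
  Term 2 contributes 5 + 2 · 3 = 11
  Term 3 contributes 0 + 3 · 3 = 9
  Term 4 contributes 5 + 4 · 3 = 17
p(3) = ⊕ of these = min[1, 2, 11, 9, 17] = 1.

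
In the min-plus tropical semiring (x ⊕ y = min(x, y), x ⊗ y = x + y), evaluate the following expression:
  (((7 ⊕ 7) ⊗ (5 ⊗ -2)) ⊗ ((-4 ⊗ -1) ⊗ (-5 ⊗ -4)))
(((7 ⊕ 7) ⊗ (5 ⊗ -2)) ⊗ ((-4 ⊗ -1) ⊗ (-5 ⊗ -4))) = -4

Expand innermost to outermost. Recall ⊕ takes the minimum of its arguments and ⊗ takes their sum. Working out the expression (((7 ⊕ 7) ⊗ (5 ⊗ -2)) ⊗ ((-4 ⊗ -1) ⊗ (-5 ⊗ -4))) gives -4.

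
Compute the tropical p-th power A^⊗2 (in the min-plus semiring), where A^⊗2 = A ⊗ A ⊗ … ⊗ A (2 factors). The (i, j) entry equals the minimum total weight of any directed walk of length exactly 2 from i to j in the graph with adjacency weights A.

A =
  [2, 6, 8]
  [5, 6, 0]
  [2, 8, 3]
A^⊗2 =
  [4, 8, 6]
  [2, 8, 3]
  [4, 8, 6]

Each entry (A^⊗2)_ij equals the minimum over all length-2 walks i = v_0 → v_1 → … → v_2 = j of Σ_t A[v_t][v_{t+1}]. For example, for (i, j) = (0, 2) we minimise over 3 possible intermediate vertex sequences; the minimum is 6, attained along the walk 0 → 1 → 2.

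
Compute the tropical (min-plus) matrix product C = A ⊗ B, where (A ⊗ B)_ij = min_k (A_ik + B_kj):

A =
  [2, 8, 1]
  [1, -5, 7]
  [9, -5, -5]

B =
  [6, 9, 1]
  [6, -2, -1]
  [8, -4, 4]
A ⊗ B =
  [8, -3, 3]
  [1, -7, -6]
  [1, -9, -6]

Apply the min-plus product entry-by-entry:
  C[0][0] = min over k of (A[0][0] + B[0][0] = 2 + 6 = 8, A[0][1] + B[1][0] = 8 + 6 = 14, A[0][2] + B[2][0] = 1 + 8 = 9) = 8 (attained at k = 0)
  C[0][1] = min over k of (A[0][0] + B[0][1] = 2 + 9 = 11, A[0][1] + B[1][1] = 8 + -2 = 6, A[0][2] + B[2][1] = 1 + -4 = -3) = -3 (attained at k = 2)
  C[0][2] = min over k of (A[0][0] + B[0][2] = 2 + 1 = 3, A[0][1] + B[1][2] = 8 + -1 = 7, A[0][2] + B[2][2] = 1 + 4 = 5) = 3 (attained at k = 0)
  C[1][0] = min over k of (A[1][0] + B[0][0] = 1 + 6 = 7, A[1][1] + B[1][0] = -5 + 6 = 1, A[1][2] + B[2][0] = 7 + 8 = 15) = 1 (attained at k = 1)
  C[1][1] = min over k of (A[1][0] + B[0][1] = 1 + 9 = 10, A[1][1] + B[1][1] = -5 + -2 = -7, A[1][2] + B[2][1] = 7 + -4 = 3) = -7 (attained at k = 1)
  C[1][2] = min over k of (A[1][0] + B[0][2] = 1 + 1 = 2, A[1][1] + B[1][2] = -5 + -1 = -6, A[1][2] + B[2][2] = 7 + 4 = 11) = -6 (attained at k = 1)
  C[2][0] = min over k of (A[2][0] + B[0][0] = 9 + 6 = 15, A[2][1] + B[1][0] = -5 + 6 = 1, A[2][2] + B[2][0] = -5 + 8 = 3) = 1 (attained at k = 1)
  C[2][1] = min over k of (A[2][0] + B[0][1] = 9 + 9 = 18, A[2][1] + B[1][1] = -5 + -2 = -7, A[2][2] + B[2][1] = -5 + -4 = -9) = -9 (attained at k = 2)
  C[2][2] = min over k of (A[2][0] + B[0][2] = 9 + 1 = 10, A[2][1] + B[1][2] = -5 + -1 = -6, A[2][2] + B[2][2] = -5 + 4 = -1) = -6 (attained at k = 1)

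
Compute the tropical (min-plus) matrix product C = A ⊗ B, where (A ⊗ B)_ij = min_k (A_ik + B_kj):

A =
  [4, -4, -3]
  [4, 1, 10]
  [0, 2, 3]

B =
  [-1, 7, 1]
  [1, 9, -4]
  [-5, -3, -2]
A ⊗ B =
  [-8, -6, -8]
  [2, 7, -3]
  [-2, 0, -2]

Apply the min-plus product entry-by-entry:
  C[0][0] = min over k of (A[0][0] + B[0][0] = 4 + -1 = 3, A[0][1] + B[1][0] = -4 + 1 = -3, A[0][2] + B[2][0] = -3 + -5 = -8) = -8 (attained at k = 2)
  C[0][1] = min over k of (A[0][0] + B[0][1] = 4 + 7 = 11, A[0][1] + B[1][1] = -4 + 9 = 5, A[0][2] + B[2][1] = -3 + -3 = -6) = -6 (attained at k = 2)
  C[0][2] = min over k of (A[0][0] + B[0][2] = 4 + 1 = 5, A[0][1] + B[1][2] = -4 + -4 = -8, A[0][2] + B[2][2] = -3 + -2 = -5) = -8 (attained at k = 1)
  C[1][0] = min over k of (A[1][0] + B[0][0] = 4 + -1 = 3, A[1][1] + B[1][0] = 1 + 1 = 2, A[1][2] + B[2][0] = 10 + -5 = 5) = 2 (attained at k = 1)
  C[1][1] = min over k of (A[1][0] + B[0][1] = 4 + 7 = 11, A[1][1] + B[1][1] = 1 + 9 = 10, A[1][2] + B[2][1] = 10 + -3 = 7) = 7 (attained at k = 2)
  C[1][2] = min over k of (A[1][0] + B[0][2] = 4 + 1 = 5, A[1][1] + B[1][2] = 1 + -4 = -3, A[1][2] + B[2][2] = 10 + -2 = 8) = -3 (attained at k = 1)
  C[2][0] = min over k of (A[2][0] + B[0][0] = 0 + -1 = -1, A[2][1] + B[1][0] = 2 + 1 = 3, A[2][2] + B[2][0] = 3 + -5 = -2) = -2 (attained at k = 2)
  C[2][1] = min over k of (A[2][0] + B[0][1] = 0 + 7 = 7, A[2][1] + B[1][1] = 2 + 9 = 11, A[2][2] + B[2][1] = 3 + -3 = 0) = 0 (attained at k = 2)
  C[2][2] = min over k of (A[2][0] + B[0][2] = 0 + 1 = 1, A[2][1] + B[1][2] = 2 + -4 = -2, A[2][2] + B[2][2] = 3 + -2 = 1) = -2 (attained at k = 1)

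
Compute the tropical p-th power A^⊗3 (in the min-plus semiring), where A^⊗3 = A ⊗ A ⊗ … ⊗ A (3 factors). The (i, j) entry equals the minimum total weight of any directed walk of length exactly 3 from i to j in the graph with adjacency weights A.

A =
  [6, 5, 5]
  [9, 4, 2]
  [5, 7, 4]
A^⊗3 =
  [12, 13, 11]
  [11, 12, 10]
  [13, 14, 12]

Each entry (A^⊗3)_ij equals the minimum over all length-3 walks i = v_0 → v_1 → … → v_3 = j of Σ_t A[v_t][v_{t+1}]. For example, for (i, j) = (0, 2) we minimise over 9 possible intermediate vertex sequences; the minimum is 11, attained along the walk 0 → 1 → 1 → 2.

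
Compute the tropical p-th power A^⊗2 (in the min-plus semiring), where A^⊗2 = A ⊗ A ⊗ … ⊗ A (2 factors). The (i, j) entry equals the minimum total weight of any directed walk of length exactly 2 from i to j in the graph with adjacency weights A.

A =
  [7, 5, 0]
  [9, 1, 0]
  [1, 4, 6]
A^⊗2 =
  [1, 4, 5]
  [1, 2, 1]
  [7, 5, 1]

Each entry (A^⊗2)_ij equals the minimum over all length-2 walks i = v_0 → v_1 → … → v_2 = j of Σ_t A[v_t][v_{t+1}]. For example, for (i, j) = (0, 2) we minimise over 3 possible intermediate vertex sequences; the minimum is 5, attained along the walk 0 → 1 → 2.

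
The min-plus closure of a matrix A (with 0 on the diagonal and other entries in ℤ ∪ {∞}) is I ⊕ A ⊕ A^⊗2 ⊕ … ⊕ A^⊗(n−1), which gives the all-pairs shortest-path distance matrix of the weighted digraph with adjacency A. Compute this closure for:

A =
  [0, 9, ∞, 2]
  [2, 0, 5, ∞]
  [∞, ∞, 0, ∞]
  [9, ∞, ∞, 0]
Closure =
  [0, 9, 14, 2]
  [2, 0, 5, 4]
  [∞, ∞, 0, ∞]
  [9, 18, 23, 0]

This is the Floyd-Warshall all-pairs shortest-path computation. For each intermediate vertex k = 0, 1, …, 3, update dist[i][j] ← min(dist[i][j], dist[i][k] + dist[k][j]). The final matrix gives, for each (i, j), the minimum total weight of any directed path from i to j (possibly empty when i = j).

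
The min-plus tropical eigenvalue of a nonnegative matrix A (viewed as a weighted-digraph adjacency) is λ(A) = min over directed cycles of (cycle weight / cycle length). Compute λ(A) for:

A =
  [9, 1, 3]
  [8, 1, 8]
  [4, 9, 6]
λ(A) = 1

Enumerate directed cycles and compute their means (weight / length). Sample:
  cycle 0 → 0: weight = 9, length = 1, mean = 9/1 ≈ 9.000
  cycle 1 → 1: weight = 1, length = 1, mean = 1/1 ≈ 1.000
  cycle 2 → 2: weight = 6, length = 1, mean = 6/1 ≈ 6.000
  cycle 0 → 1 → 0: weight = 9, length = 2, mean = 9/2 ≈ 4.500
  cycle 0 → 2 → 0: weight = 7, length = 2, mean = 7/2 ≈ 3.500
  cycle 1 → 0 → 1: weight = 9, length = 2, mean = 9/2 ≈ 4.500
Minimum mean = 1.000, attained e.g. along the cycle 1 → 1 with weight 1 and length 1. So λ(A) = 1/1 = 1.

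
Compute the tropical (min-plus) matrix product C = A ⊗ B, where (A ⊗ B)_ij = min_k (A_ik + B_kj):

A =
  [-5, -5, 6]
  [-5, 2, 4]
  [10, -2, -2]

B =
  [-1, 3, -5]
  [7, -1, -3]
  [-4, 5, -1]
A ⊗ B =
  [-6, -6, -10]
  [-6, -2, -10]
  [-6, -3, -5]

Apply the min-plus product entry-by-entry:
  C[0][0] = min over k of (A[0][0] + B[0][0] = -5 + -1 = -6, A[0][1] + B[1][0] = -5 + 7 = 2, A[0][2] + B[2][0] = 6 + -4 = 2) = -6 (attained at k = 0)
  C[0][1] = min over k of (A[0][0] + B[0][1] = -5 + 3 = -2, A[0][1] + B[1][1] = -5 + -1 = -6, A[0][2] + B[2][1] = 6 + 5 = 11) = -6 (attained at k = 1)
  C[0][2] = min over k of (A[0][0] + B[0][2] = -5 + -5 = -10, A[0][1] + B[1][2] = -5 + -3 = -8, A[0][2] + B[2][2] = 6 + -1 = 5) = -10 (attained at k = 0)
  C[1][0] = min over k of (A[1][0] + B[0][0] = -5 + -1 = -6, A[1][1] + B[1][0] = 2 + 7 = 9, A[1][2] + B[2][0] = 4 + -4 = 0) = -6 (attained at k = 0)
  C[1][1] = min over k of (A[1][0] + B[0][1] = -5 + 3 = -2, A[1][1] + B[1][1] = 2 + -1 = 1, A[1][2] + B[2][1] = 4 + 5 = 9) = -2 (attained at k = 0)
  C[1][2] = min over k of (A[1][0] + B[0][2] = -5 + -5 = -10, A[1][1] + B[1][2] = 2 + -3 = -1, A[1][2] + B[2][2] = 4 + -1 = 3) = -10 (attained at k = 0)
  C[2][0] = min over k of (A[2][0] + B[0][0] = 10 + -1 = 9, A[2][1] + B[1][0] = -2 + 7 = 5, A[2][2] + B[2][0] = -2 + -4 = -6) = -6 (attained at k = 2)
  C[2][1] = min over k of (A[2][0] + B[0][1] = 10 + 3 = 13, A[2][1] + B[1][1] = -2 + -1 = -3, A[2][2] + B[2][1] = -2 + 5 = 3) = -3 (attained at k = 1)
  C[2][2] = min over k of (A[2][0] + B[0][2] = 10 + -5 = 5, A[2][1] + B[1][2] = -2 + -3 = -5, A[2][2] + B[2][2] = -2 + -1 = -3) = -5 (attained at k = 1)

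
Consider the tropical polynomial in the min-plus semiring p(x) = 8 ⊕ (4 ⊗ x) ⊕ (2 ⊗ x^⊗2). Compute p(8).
p(8) = 8

A tropical monomial a ⊗ x^⊗i evaluates to a + i · x. Evaluating each term at x = 8:
  Term 0 contributes 8 + 0 · 8 = 8
  Term 1 contributes 4 + 1 · 8 = 12
  Term 2 contributes 2 + 2 · 8 = 18
p(8) = ⊕ of these = min[8, 12, 18] = 8.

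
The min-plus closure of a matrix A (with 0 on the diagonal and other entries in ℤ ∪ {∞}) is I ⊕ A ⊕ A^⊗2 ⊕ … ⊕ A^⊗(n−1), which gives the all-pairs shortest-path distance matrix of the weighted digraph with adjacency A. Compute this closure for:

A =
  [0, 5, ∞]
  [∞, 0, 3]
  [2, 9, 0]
Closure =
  [0, 5, 8]
  [5, 0, 3]
  [2, 7, 0]

This is the Floyd-Warshall all-pairs shortest-path computation. For each intermediate vertex k = 0, 1, …, 2, update dist[i][j] ← min(dist[i][j], dist[i][k] + dist[k][j]). The final matrix gives, for each (i, j), the minimum total weight of any directed path from i to j (possibly empty when i = j).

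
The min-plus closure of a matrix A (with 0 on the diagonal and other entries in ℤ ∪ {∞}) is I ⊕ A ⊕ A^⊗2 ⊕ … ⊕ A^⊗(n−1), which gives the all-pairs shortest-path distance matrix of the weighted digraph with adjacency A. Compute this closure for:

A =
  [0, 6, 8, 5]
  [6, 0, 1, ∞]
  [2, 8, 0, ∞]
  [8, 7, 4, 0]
Closure =
  [0, 6, 7, 5]
  [3, 0, 1, 8]
  [2, 8, 0, 7]
  [6, 7, 4, 0]

This is the Floyd-Warshall all-pairs shortest-path computation. For each intermediate vertex k = 0, 1, …, 3, update dist[i][j] ← min(dist[i][j], dist[i][k] + dist[k][j]). The final matrix gives, for each (i, j), the minimum total weight of any directed path from i to j (possibly empty when i = j).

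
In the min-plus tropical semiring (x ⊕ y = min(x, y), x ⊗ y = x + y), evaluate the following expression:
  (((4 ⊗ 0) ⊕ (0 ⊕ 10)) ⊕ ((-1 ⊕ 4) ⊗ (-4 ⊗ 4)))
(((4 ⊗ 0) ⊕ (0 ⊕ 10)) ⊕ ((-1 ⊕ 4) ⊗ (-4 ⊗ 4))) = -1

Expand innermost to outermost. Recall ⊕ takes the minimum of its arguments and ⊗ takes their sum. Working out the expression (((4 ⊗ 0) ⊕ (0 ⊕ 10)) ⊕ ((-1 ⊕ 4) ⊗ (-4 ⊗ 4))) gives -1.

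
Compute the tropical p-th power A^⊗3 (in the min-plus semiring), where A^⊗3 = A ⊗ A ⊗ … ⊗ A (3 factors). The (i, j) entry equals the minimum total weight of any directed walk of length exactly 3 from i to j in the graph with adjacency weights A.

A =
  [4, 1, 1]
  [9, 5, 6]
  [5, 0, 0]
A^⊗3 =
  [6, 1, 1]
  [11, 6, 6]
  [5, 0, 0]

Each entry (A^⊗3)_ij equals the minimum over all length-3 walks i = v_0 → v_1 → … → v_3 = j of Σ_t A[v_t][v_{t+1}]. For example, for (i, j) = (0, 2) we minimise over 9 possible intermediate vertex sequences; the minimum is 1, attained along the walk 0 → 2 → 2 → 2.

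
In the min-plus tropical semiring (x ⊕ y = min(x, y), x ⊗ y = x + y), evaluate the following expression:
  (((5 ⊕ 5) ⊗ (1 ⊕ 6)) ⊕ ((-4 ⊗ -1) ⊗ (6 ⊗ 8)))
(((5 ⊕ 5) ⊗ (1 ⊕ 6)) ⊕ ((-4 ⊗ -1) ⊗ (6 ⊗ 8))) = 6

Expand innermost to outermost. Recall ⊕ takes the minimum of its arguments and ⊗ takes their sum. Working out the expression (((5 ⊕ 5) ⊗ (1 ⊕ 6)) ⊕ ((-4 ⊗ -1) ⊗ (6 ⊗ 8))) gives 6.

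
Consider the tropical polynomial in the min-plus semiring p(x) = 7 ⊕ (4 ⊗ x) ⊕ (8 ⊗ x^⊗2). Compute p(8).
p(8) = 7

A tropical monomial a ⊗ x^⊗i evaluates to a + i · x. Evaluating each term at x = 8:
  Term 0 contributes 7 + 0 · 8 = 7
  Term 1 contributes 4 + 1 · 8 = 12
  Term 2 contributes 8 + 2 · 8 = 24
p(8) = ⊕ of these = min[7, 12, 24] = 7.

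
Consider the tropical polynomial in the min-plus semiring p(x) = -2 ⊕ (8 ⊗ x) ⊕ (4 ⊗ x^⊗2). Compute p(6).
p(6) = -2

A tropical monomial a ⊗ x^⊗i evaluates to a + i · x. Evaluating each term at x = 6:
  Term 0 contributes -2 + 0 · 6 = -2
  Term 1 contributes 8 + 1 · 6 = 14
  Term 2 contributes 4 + 2 · 6 = 16
p(6) = ⊕ of these = min[-2, 14, 16] = -2.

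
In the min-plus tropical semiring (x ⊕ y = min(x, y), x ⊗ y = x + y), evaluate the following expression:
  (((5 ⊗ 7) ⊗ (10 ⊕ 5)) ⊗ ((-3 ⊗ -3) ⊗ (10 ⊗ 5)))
(((5 ⊗ 7) ⊗ (10 ⊕ 5)) ⊗ ((-3 ⊗ -3) ⊗ (10 ⊗ 5))) = 26

Expand innermost to outermost. Recall ⊕ takes the minimum of its arguments and ⊗ takes their sum. Working out the expression (((5 ⊗ 7) ⊗ (10 ⊕ 5)) ⊗ ((-3 ⊗ -3) ⊗ (10 ⊗ 5))) gives 26.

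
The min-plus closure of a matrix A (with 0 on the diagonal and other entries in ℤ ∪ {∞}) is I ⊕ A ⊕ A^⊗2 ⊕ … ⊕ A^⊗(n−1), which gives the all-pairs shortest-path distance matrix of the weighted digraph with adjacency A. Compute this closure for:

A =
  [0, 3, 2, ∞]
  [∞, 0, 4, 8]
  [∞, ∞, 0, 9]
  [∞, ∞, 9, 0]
Closure =
  [0, 3, 2, 11]
  [∞, 0, 4, 8]
  [∞, ∞, 0, 9]
  [∞, ∞, 9, 0]

This is the Floyd-Warshall all-pairs shortest-path computation. For each intermediate vertex k = 0, 1, …, 3, update dist[i][j] ← min(dist[i][j], dist[i][k] + dist[k][j]). The final matrix gives, for each (i, j), the minimum total weight of any directed path from i to j (possibly empty when i = j).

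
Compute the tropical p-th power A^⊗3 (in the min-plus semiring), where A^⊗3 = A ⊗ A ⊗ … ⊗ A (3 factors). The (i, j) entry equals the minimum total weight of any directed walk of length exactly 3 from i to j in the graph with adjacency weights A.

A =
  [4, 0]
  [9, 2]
A^⊗3 =
  [11, 4]
  [13, 6]

Each entry (A^⊗3)_ij equals the minimum over all length-3 walks i = v_0 → v_1 → … → v_3 = j of Σ_t A[v_t][v_{t+1}]. For example, for (i, j) = (0, 1) we minimise over 4 possible intermediate vertex sequences; the minimum is 4, attained along the walk 0 → 1 → 1 → 1.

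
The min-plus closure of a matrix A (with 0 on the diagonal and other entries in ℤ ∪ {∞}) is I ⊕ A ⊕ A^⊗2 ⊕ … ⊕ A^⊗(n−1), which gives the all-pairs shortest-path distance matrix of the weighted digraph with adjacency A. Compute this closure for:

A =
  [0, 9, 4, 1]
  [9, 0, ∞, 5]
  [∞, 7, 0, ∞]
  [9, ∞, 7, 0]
Closure =
  [0, 9, 4, 1]
  [9, 0, 12, 5]
  [16, 7, 0, 12]
  [9, 14, 7, 0]

This is the Floyd-Warshall all-pairs shortest-path computation. For each intermediate vertex k = 0, 1, …, 3, update dist[i][j] ← min(dist[i][j], dist[i][k] + dist[k][j]). The final matrix gives, for each (i, j), the minimum total weight of any directed path from i to j (possibly empty when i = j).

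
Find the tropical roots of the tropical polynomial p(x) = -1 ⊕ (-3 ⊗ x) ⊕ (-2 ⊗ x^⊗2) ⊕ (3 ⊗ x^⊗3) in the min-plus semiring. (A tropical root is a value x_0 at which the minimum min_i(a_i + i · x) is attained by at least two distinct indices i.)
Roots: {-5, -1, 2}

Each tropical root is a break point of the lower envelope of the lines y = a_i + i · x (there are 4 lines, with slopes 0, 1, ..., 3). Only the lines that attain the minimum somewhere contribute to roots; other lines are dominated. Here the surviving (envelope) indices are i = 3, i = 2, i = 1, i = 0.
Intersections between consecutive envelope lines give the roots: for adjacent envelope indices i < j the intersection is x = (a_i − a_j) / (j − i). Reading off the sorted break points: {-5, -1, 2}.
Verification: at each break x_0, at least two indices attain the minimum of min_i(a_i + i · x_0).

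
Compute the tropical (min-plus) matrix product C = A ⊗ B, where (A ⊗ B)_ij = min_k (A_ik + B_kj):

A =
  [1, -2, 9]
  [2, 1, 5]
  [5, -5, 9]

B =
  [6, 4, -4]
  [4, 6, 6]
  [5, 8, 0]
A ⊗ B =
  [2, 4, -3]
  [5, 6, -2]
  [-1, 1, 1]

Apply the min-plus product entry-by-entry:
  C[0][0] = min over k of (A[0][0] + B[0][0] = 1 + 6 = 7, A[0][1] + B[1][0] = -2 + 4 = 2, A[0][2] + B[2][0] = 9 + 5 = 14) = 2 (attained at k = 1)
  C[0][1] = min over k of (A[0][0] + B[0][1] = 1 + 4 = 5, A[0][1] + B[1][1] = -2 + 6 = 4, A[0][2] + B[2][1] = 9 + 8 = 17) = 4 (attained at k = 1)
  C[0][2] = min over k of (A[0][0] + B[0][2] = 1 + -4 = -3, A[0][1] + B[1][2] = -2 + 6 = 4, A[0][2] + B[2][2] = 9 + 0 = 9) = -3 (attained at k = 0)
  C[1][0] = min over k of (A[1][0] + B[0][0] = 2 + 6 = 8, A[1][1] + B[1][0] = 1 + 4 = 5, A[1][2] + B[2][0] = 5 + 5 = 10) = 5 (attained at k = 1)
  C[1][1] = min over k of (A[1][0] + B[0][1] = 2 + 4 = 6, A[1][1] + B[1][1] = 1 + 6 = 7, A[1][2] + B[2][1] = 5 + 8 = 13) = 6 (attained at k = 0)
  C[1][2] = min over k of (A[1][0] + B[0][2] = 2 + -4 = -2, A[1][1] + B[1][2] = 1 + 6 = 7, A[1][2] + B[2][2] = 5 + 0 = 5) = -2 (attained at k = 0)
  C[2][0] = min over k of (A[2][0] + B[0][0] = 5 + 6 = 11, A[2][1] + B[1][0] = -5 + 4 = -1, A[2][2] + B[2][0] = 9 + 5 = 14) = -1 (attained at k = 1)
  C[2][1] = min over k of (A[2][0] + B[0][1] = 5 + 4 = 9, A[2][1] + B[1][1] = -5 + 6 = 1, A[2][2] + B[2][1] = 9 + 8 = 17) = 1 (attained at k = 1)
  C[2][2] = min over k of (A[2][0] + B[0][2] = 5 + -4 = 1, A[2][1] + B[1][2] = -5 + 6 = 1, A[2][2] + B[2][2] = 9 + 0 = 9) = 1 (attained at k = 0)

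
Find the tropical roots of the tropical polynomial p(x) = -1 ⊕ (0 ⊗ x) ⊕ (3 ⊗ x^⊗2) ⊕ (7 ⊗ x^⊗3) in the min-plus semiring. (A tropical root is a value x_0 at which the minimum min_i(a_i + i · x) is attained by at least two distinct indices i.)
Roots: {-4, -3, -1}

Each tropical root is a break point of the lower envelope of the lines y = a_i + i · x (there are 4 lines, with slopes 0, 1, ..., 3). Only the lines that attain the minimum somewhere contribute to roots; other lines are dominated. Here the surviving (envelope) indices are i = 3, i = 2, i = 1, i = 0.
Intersections between consecutive envelope lines give the roots: for adjacent envelope indices i < j the intersection is x = (a_i − a_j) / (j − i). Reading off the sorted break points: {-4, -3, -1}.
Verification: at each break x_0, at least two indices attain the minimum of min_i(a_i + i · x_0).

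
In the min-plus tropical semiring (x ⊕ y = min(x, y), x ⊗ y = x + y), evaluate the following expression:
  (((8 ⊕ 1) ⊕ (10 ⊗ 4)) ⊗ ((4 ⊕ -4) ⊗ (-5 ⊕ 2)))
(((8 ⊕ 1) ⊕ (10 ⊗ 4)) ⊗ ((4 ⊕ -4) ⊗ (-5 ⊕ 2))) = -8

Expand innermost to outermost. Recall ⊕ takes the minimum of its arguments and ⊗ takes their sum. Working out the expression (((8 ⊕ 1) ⊕ (10 ⊗ 4)) ⊗ ((4 ⊕ -4) ⊗ (-5 ⊕ 2))) gives -8.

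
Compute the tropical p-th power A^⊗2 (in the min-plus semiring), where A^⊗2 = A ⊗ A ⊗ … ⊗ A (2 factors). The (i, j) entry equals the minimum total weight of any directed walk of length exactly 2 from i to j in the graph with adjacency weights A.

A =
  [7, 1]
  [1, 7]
A^⊗2 =
  [2, 8]
  [8, 2]

Each entry (A^⊗2)_ij equals the minimum over all length-2 walks i = v_0 → v_1 → … → v_2 = j of Σ_t A[v_t][v_{t+1}]. For example, for (i, j) = (0, 1) we minimise over 2 possible intermediate vertex sequences; the minimum is 8, attained along the walk 0 → 0 → 1.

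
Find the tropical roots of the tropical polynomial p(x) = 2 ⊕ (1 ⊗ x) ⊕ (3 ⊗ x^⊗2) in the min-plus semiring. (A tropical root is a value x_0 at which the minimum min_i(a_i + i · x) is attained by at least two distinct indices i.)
Roots: {-2, 1}

Each tropical root is a break point of the lower envelope of the lines y = a_i + i · x (there are 3 lines, with slopes 0, 1, ..., 2). Only the lines that attain the minimum somewhere contribute to roots; other lines are dominated. Here the surviving (envelope) indices are i = 2, i = 1, i = 0.
Intersections between consecutive envelope lines give the roots: for adjacent envelope indices i < j the intersection is x = (a_i − a_j) / (j − i). Reading off the sorted break points: {-2, 1}.
Verification: at each break x_0, at least two indices attain the minimum of min_i(a_i + i · x_0).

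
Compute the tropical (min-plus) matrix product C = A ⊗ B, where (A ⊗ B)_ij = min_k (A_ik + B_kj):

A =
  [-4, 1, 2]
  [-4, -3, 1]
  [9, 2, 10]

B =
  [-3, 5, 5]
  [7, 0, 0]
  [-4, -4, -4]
A ⊗ B =
  [-7, -2, -2]
  [-7, -3, -3]
  [6, 2, 2]

Apply the min-plus product entry-by-entry:
  C[0][0] = min over k of (A[0][0] + B[0][0] = -4 + -3 = -7, A[0][1] + B[1][0] = 1 + 7 = 8, A[0][2] + B[2][0] = 2 + -4 = -2) = -7 (attained at k = 0)
  C[0][1] = min over k of (A[0][0] + B[0][1] = -4 + 5 = 1, A[0][1] + B[1][1] = 1 + 0 = 1, A[0][2] + B[2][1] = 2 + -4 = -2) = -2 (attained at k = 2)
  C[0][2] = min over k of (A[0][0] + B[0][2] = -4 + 5 = 1, A[0][1] + B[1][2] = 1 + 0 = 1, A[0][2] + B[2][2] = 2 + -4 = -2) = -2 (attained at k = 2)
  C[1][0] = min over k of (A[1][0] + B[0][0] = -4 + -3 = -7, A[1][1] + B[1][0] = -3 + 7 = 4, A[1][2] + B[2][0] = 1 + -4 = -3) = -7 (attained at k = 0)
  C[1][1] = min over k of (A[1][0] + B[0][1] = -4 + 5 = 1, A[1][1] + B[1][1] = -3 + 0 = -3, A[1][2] + B[2][1] = 1 + -4 = -3) = -3 (attained at k = 1)
  C[1][2] = min over k of (A[1][0] + B[0][2] = -4 + 5 = 1, A[1][1] + B[1][2] = -3 + 0 = -3, A[1][2] + B[2][2] = 1 + -4 = -3) = -3 (attained at k = 1)
  C[2][0] = min over k of (A[2][0] + B[0][0] = 9 + -3 = 6, A[2][1] + B[1][0] = 2 + 7 = 9, A[2][2] + B[2][0] = 10 + -4 = 6) = 6 (attained at k = 0)
  C[2][1] = min over k of (A[2][0] + B[0][1] = 9 + 5 = 14, A[2][1] + B[1][1] = 2 + 0 = 2, A[2][2] + B[2][1] = 10 + -4 = 6) = 2 (attained at k = 1)
  C[2][2] = min over k of (A[2][0] + B[0][2] = 9 + 5 = 14, A[2][1] + B[1][2] = 2 + 0 = 2, A[2][2] + B[2][2] = 10 + -4 = 6) = 2 (attained at k = 1)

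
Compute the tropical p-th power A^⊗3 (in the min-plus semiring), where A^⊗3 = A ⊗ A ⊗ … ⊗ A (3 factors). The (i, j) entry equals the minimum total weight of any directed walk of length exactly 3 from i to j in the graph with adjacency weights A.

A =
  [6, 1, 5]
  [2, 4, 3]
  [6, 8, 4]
A^⊗3 =
  [7, 4, 8]
  [5, 7, 6]
  [9, 11, 10]

Each entry (A^⊗3)_ij equals the minimum over all length-3 walks i = v_0 → v_1 → … → v_3 = j of Σ_t A[v_t][v_{t+1}]. For example, for (i, j) = (0, 2) we minimise over 9 possible intermediate vertex sequences; the minimum is 8, attained along the walk 0 → 1 → 0 → 2.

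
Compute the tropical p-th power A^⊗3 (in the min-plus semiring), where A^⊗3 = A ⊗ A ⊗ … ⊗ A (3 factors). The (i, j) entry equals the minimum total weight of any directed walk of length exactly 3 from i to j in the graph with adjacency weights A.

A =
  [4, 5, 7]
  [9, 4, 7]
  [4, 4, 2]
A^⊗3 =
  [12, 13, 11]
  [13, 12, 11]
  [8, 8, 6]

Each entry (A^⊗3)_ij equals the minimum over all length-3 walks i = v_0 → v_1 → … → v_3 = j of Σ_t A[v_t][v_{t+1}]. For example, for (i, j) = (0, 2) we minimise over 9 possible intermediate vertex sequences; the minimum is 11, attained along the walk 0 → 2 → 2 → 2.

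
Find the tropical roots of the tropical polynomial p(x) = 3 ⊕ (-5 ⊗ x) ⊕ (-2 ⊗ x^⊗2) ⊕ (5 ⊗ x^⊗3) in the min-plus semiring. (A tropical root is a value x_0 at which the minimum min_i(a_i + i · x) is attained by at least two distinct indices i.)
Roots: {-7, -3, 8}

Each tropical root is a break point of the lower envelope of the lines y = a_i + i · x (there are 4 lines, with slopes 0, 1, ..., 3). Only the lines that attain the minimum somewhere contribute to roots; other lines are dominated. Here the surviving (envelope) indices are i = 3, i = 2, i = 1, i = 0.
Intersections between consecutive envelope lines give the roots: for adjacent envelope indices i < j the intersection is x = (a_i − a_j) / (j − i). Reading off the sorted break points: {-7, -3, 8}.
Verification: at each break x_0, at least two indices attain the minimum of min_i(a_i + i · x_0).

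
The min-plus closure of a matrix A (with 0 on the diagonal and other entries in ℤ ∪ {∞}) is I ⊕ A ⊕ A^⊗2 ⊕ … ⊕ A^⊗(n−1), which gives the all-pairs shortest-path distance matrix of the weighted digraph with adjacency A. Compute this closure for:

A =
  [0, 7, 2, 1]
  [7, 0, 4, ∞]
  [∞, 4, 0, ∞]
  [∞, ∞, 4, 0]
Closure =
  [0, 6, 2, 1]
  [7, 0, 4, 8]
  [11, 4, 0, 12]
  [15, 8, 4, 0]

This is the Floyd-Warshall all-pairs shortest-path computation. For each intermediate vertex k = 0, 1, …, 3, update dist[i][j] ← min(dist[i][j], dist[i][k] + dist[k][j]). The final matrix gives, for each (i, j), the minimum total weight of any directed path from i to j (possibly empty when i = j).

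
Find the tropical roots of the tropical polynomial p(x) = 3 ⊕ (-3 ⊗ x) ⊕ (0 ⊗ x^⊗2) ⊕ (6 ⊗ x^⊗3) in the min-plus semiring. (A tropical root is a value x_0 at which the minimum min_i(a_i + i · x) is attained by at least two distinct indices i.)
Roots: {-6, -3, 6}

Each tropical root is a break point of the lower envelope of the lines y = a_i + i · x (there are 4 lines, with slopes 0, 1, ..., 3). Only the lines that attain the minimum somewhere contribute to roots; other lines are dominated. Here the surviving (envelope) indices are i = 3, i = 2, i = 1, i = 0.
Intersections between consecutive envelope lines give the roots: for adjacent envelope indices i < j the intersection is x = (a_i − a_j) / (j − i). Reading off the sorted break points: {-6, -3, 6}.
Verification: at each break x_0, at least two indices attain the minimum of min_i(a_i + i · x_0).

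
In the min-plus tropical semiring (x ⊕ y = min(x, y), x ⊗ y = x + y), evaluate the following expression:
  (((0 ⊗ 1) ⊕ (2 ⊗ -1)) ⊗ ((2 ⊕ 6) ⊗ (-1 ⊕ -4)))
(((0 ⊗ 1) ⊕ (2 ⊗ -1)) ⊗ ((2 ⊕ 6) ⊗ (-1 ⊕ -4))) = -1

Expand innermost to outermost. Recall ⊕ takes the minimum of its arguments and ⊗ takes their sum. Working out the expression (((0 ⊗ 1) ⊕ (2 ⊗ -1)) ⊗ ((2 ⊕ 6) ⊗ (-1 ⊕ -4))) gives -1.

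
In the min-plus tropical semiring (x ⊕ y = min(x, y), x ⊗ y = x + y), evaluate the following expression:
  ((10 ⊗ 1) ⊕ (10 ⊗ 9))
((10 ⊗ 1) ⊕ (10 ⊗ 9)) = 11

Expand innermost to outermost. Recall ⊕ takes the minimum of its arguments and ⊗ takes their sum. Working out the expression ((10 ⊗ 1) ⊕ (10 ⊗ 9)) gives 11.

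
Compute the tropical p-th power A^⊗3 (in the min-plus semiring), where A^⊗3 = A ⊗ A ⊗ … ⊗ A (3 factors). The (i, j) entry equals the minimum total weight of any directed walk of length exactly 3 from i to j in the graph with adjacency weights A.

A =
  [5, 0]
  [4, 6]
A^⊗3 =
  [9, 4]
  [8, 9]

Each entry (A^⊗3)_ij equals the minimum over all length-3 walks i = v_0 → v_1 → … → v_3 = j of Σ_t A[v_t][v_{t+1}]. For example, for (i, j) = (0, 1) we minimise over 4 possible intermediate vertex sequences; the minimum is 4, attained along the walk 0 → 1 → 0 → 1.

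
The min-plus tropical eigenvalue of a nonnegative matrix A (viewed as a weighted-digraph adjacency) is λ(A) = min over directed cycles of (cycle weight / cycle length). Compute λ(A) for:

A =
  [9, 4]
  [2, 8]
λ(A) = 3

Enumerate directed cycles and compute their means (weight / length). Sample:
  cycle 0 → 0: weight = 9, length = 1, mean = 9/1 ≈ 9.000
  cycle 1 → 1: weight = 8, length = 1, mean = 8/1 ≈ 8.000
  cycle 0 → 1 → 0: weight = 6, length = 2, mean = 6/2 ≈ 3.000
  cycle 1 → 0 → 1: weight = 6, length = 2, mean = 6/2 ≈ 3.000
Minimum mean = 3.000, attained e.g. along the cycle 0 → 1 → 0 with weight 6 and length 2. So λ(A) = 6/2 = 3.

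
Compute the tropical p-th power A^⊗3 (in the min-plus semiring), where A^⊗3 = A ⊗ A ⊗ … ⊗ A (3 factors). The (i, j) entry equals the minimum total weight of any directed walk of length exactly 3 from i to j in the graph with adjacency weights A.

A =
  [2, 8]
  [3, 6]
A^⊗3 =
  [6, 12]
  [7, 13]

Each entry (A^⊗3)_ij equals the minimum over all length-3 walks i = v_0 → v_1 → … → v_3 = j of Σ_t A[v_t][v_{t+1}]. For example, for (i, j) = (0, 1) we minimise over 4 possible intermediate vertex sequences; the minimum is 12, attained along the walk 0 → 0 → 0 → 1.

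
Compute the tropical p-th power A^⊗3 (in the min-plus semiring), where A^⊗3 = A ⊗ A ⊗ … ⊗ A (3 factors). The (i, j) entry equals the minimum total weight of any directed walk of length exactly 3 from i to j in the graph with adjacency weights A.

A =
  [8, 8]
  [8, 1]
A^⊗3 =
  [17, 10]
  [10, 3]

Each entry (A^⊗3)_ij equals the minimum over all length-3 walks i = v_0 → v_1 → … → v_3 = j of Σ_t A[v_t][v_{t+1}]. For example, for (i, j) = (0, 1) we minimise over 4 possible intermediate vertex sequences; the minimum is 10, attained along the walk 0 → 1 → 1 → 1.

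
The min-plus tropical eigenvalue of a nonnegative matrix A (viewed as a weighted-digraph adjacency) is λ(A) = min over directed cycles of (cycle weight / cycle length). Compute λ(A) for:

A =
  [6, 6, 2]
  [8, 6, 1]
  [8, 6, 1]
λ(A) = 1

Enumerate directed cycles and compute their means (weight / length). Sample:
  cycle 0 → 0: weight = 6, length = 1, mean = 6/1 ≈ 6.000
  cycle 1 → 1: weight = 6, length = 1, mean = 6/1 ≈ 6.000
  cycle 2 → 2: weight = 1, length = 1, mean = 1/1 ≈ 1.000
  cycle 0 → 1 → 0: weight = 14, length = 2, mean = 14/2 ≈ 7.000
  cycle 0 → 2 → 0: weight = 10, length = 2, mean = 10/2 ≈ 5.000
  cycle 1 → 0 → 1: weight = 14, length = 2, mean = 14/2 ≈ 7.000
Minimum mean = 1.000, attained e.g. along the cycle 2 → 2 with weight 1 and length 1. So λ(A) = 1/1 = 1.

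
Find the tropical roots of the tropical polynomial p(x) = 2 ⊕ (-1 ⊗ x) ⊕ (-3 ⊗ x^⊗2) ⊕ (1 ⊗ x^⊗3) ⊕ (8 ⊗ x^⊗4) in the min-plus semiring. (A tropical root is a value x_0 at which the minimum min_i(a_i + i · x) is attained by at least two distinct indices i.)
Roots: {-7, -4, 2, 3}

Each tropical root is a break point of the lower envelope of the lines y = a_i + i · x (there are 5 lines, with slopes 0, 1, ..., 4). Only the lines that attain the minimum somewhere contribute to roots; other lines are dominated. Here the surviving (envelope) indices are i = 4, i = 3, i = 2, i = 1, i = 0.
Intersections between consecutive envelope lines give the roots: for adjacent envelope indices i < j the intersection is x = (a_i − a_j) / (j − i). Reading off the sorted break points: {-7, -4, 2, 3}.
Verification: at each break x_0, at least two indices attain the minimum of min_i(a_i + i · x_0).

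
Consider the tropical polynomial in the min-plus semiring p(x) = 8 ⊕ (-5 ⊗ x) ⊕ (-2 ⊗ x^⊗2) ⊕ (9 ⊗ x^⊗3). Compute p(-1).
p(-1) = -6

A tropical monomial a ⊗ x^⊗i evaluates to a + i · x. Evaluating each term at x = -1:
  Term 0 contributes 8 + 0 · -1 = 8
  Term 1 contributes -5 + 1 · -1 = -6
  Term 2 contributes -2 + 2 · -1 = -4
  Term 3 contributes 9 + 3 · -1 = 6
p(-1) = ⊕ of these = min[8, -6, -4, 6] = -6.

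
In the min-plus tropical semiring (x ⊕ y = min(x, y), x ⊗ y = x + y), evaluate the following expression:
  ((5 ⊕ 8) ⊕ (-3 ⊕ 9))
((5 ⊕ 8) ⊕ (-3 ⊕ 9)) = -3

Expand innermost to outermost. Recall ⊕ takes the minimum of its arguments and ⊗ takes their sum. Working out the expression ((5 ⊕ 8) ⊕ (-3 ⊕ 9)) gives -3.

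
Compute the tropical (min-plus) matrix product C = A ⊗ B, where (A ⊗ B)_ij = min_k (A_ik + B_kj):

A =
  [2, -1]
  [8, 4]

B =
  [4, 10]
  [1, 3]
A ⊗ B =
  [0, 2]
  [5, 7]

Apply the min-plus product entry-by-entry:
  C[0][0] = min over k of (A[0][0] + B[0][0] = 2 + 4 = 6, A[0][1] + B[1][0] = -1 + 1 = 0) = 0 (attained at k = 1)
  C[0][1] = min over k of (A[0][0] + B[0][1] = 2 + 10 = 12, A[0][1] + B[1][1] = -1 + 3 = 2) = 2 (attained at k = 1)
  C[1][0] = min over k of (A[1][0] + B[0][0] = 8 + 4 = 12, A[1][1] + B[1][0] = 4 + 1 = 5) = 5 (attained at k = 1)
  C[1][1] = min over k of (A[1][0] + B[0][1] = 8 + 10 = 18, A[1][1] + B[1][1] = 4 + 3 = 7) = 7 (attained at k = 1)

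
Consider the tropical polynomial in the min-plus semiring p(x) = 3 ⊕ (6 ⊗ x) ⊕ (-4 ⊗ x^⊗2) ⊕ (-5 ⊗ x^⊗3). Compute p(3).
p(3) = 2

A tropical monomial a ⊗ x^⊗i evaluates to a + i · x. Evaluating each term at x = 3:
  Term 0 contributes 3 + 0 · 3 = 3
  Term 1 contributes 6 + 1 · 3 = 9
  Term 2 contributes -4 + 2 · 3 = 2
  Term 3 contributes -5 + 3 · 3 = 4
p(3) = ⊕ of these = min[3, 9, 2, 4] = 2.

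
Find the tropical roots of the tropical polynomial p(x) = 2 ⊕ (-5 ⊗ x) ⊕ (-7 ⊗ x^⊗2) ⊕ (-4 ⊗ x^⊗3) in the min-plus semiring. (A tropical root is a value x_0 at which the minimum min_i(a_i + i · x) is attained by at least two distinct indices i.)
Roots: {-3, 2, 7}

Each tropical root is a break point of the lower envelope of the lines y = a_i + i · x (there are 4 lines, with slopes 0, 1, ..., 3). Only the lines that attain the minimum somewhere contribute to roots; other lines are dominated. Here the surviving (envelope) indices are i = 3, i = 2, i = 1, i = 0.
Intersections between consecutive envelope lines give the roots: for adjacent envelope indices i < j the intersection is x = (a_i − a_j) / (j − i). Reading off the sorted break points: {-3, 2, 7}.
Verification: at each break x_0, at least two indices attain the minimum of min_i(a_i + i · x_0).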